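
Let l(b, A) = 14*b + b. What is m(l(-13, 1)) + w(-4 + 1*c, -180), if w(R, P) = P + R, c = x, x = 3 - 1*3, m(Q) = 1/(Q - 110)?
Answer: -56121/305 ≈ -184.00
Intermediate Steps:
l(b, A) = 15*b
m(Q) = 1/(-110 + Q)
x = 0 (x = 3 - 3 = 0)
c = 0
m(l(-13, 1)) + w(-4 + 1*c, -180) = 1/(-110 + 15*(-13)) + (-180 + (-4 + 1*0)) = 1/(-110 - 195) + (-180 + (-4 + 0)) = 1/(-305) + (-180 - 4) = -1/305 - 184 = -56121/305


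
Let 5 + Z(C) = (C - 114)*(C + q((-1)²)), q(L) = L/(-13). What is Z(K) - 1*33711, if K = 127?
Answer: -32066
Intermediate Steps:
q(L) = -L/13 (q(L) = L*(-1/13) = -L/13)
Z(C) = -5 + (-114 + C)*(-1/13 + C) (Z(C) = -5 + (C - 114)*(C - 1/13*(-1)²) = -5 + (-114 + C)*(C - 1/13*1) = -5 + (-114 + C)*(C - 1/13) = -5 + (-114 + C)*(-1/13 + C))
Z(K) - 1*33711 = (49/13 + 127² - 1483/13*127) - 1*33711 = (49/13 + 16129 - 188341/13) - 33711 = 1645 - 33711 = -32066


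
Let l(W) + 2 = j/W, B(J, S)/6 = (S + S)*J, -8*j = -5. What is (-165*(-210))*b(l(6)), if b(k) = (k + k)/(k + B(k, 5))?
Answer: 69300/61 ≈ 1136.1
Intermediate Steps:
j = 5/8 (j = -⅛*(-5) = 5/8 ≈ 0.62500)
B(J, S) = 12*J*S (B(J, S) = 6*((S + S)*J) = 6*((2*S)*J) = 6*(2*J*S) = 12*J*S)
l(W) = -2 + 5/(8*W)
b(k) = 2/61 (b(k) = (k + k)/(k + 12*k*5) = (2*k)/(k + 60*k) = (2*k)/((61*k)) = (2*k)*(1/(61*k)) = 2/61)
(-165*(-210))*b(l(6)) = -165*(-210)*(2/61) = 34650*(2/61) = 69300/61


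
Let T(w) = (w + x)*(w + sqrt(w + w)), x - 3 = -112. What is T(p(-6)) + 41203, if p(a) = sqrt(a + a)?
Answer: 41191 - 218*I*sqrt(3) - 218*3**(1/4)*sqrt(I) + 4*3**(3/4)*I**(3/2) ≈ 40982.0 - 574.01*I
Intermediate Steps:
p(a) = sqrt(2)*sqrt(a) (p(a) = sqrt(2*a) = sqrt(2)*sqrt(a))
x = -109 (x = 3 - 112 = -109)
T(w) = (-109 + w)*(w + sqrt(2)*sqrt(w)) (T(w) = (w - 109)*(w + sqrt(w + w)) = (-109 + w)*(w + sqrt(2*w)) = (-109 + w)*(w + sqrt(2)*sqrt(w)))
T(p(-6)) + 41203 = ((sqrt(2)*sqrt(-6))**2 - 109*sqrt(2)*sqrt(-6) + sqrt(2)*(sqrt(2)*sqrt(-6))**(3/2) - 109*sqrt(2)*sqrt(sqrt(2)*sqrt(-6))) + 41203 = ((sqrt(2)*(I*sqrt(6)))**2 - 109*sqrt(2)*I*sqrt(6) + sqrt(2)*(sqrt(2)*(I*sqrt(6)))**(3/2) - 109*sqrt(2)*sqrt(sqrt(2)*(I*sqrt(6)))) + 41203 = ((2*I*sqrt(3))**2 - 218*I*sqrt(3) + sqrt(2)*(2*I*sqrt(3))**(3/2) - 109*sqrt(2)*sqrt(2*I*sqrt(3))) + 41203 = (-12 - 218*I*sqrt(3) + sqrt(2)*(2*sqrt(2)*3**(3/4)*I**(3/2)) - 109*sqrt(2)*sqrt(2)*3**(1/4)*sqrt(I)) + 41203 = (-12 - 218*I*sqrt(3) + 4*3**(3/4)*I**(3/2) - 218*3**(1/4)*sqrt(I)) + 41203 = (-12 - 218*I*sqrt(3) - 218*3**(1/4)*sqrt(I) + 4*3**(3/4)*I**(3/2)) + 41203 = 41191 - 218*I*sqrt(3) - 218*3**(1/4)*sqrt(I) + 4*3**(3/4)*I**(3/2)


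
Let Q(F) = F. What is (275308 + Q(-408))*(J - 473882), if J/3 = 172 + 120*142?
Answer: -116075425400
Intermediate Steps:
J = 51636 (J = 3*(172 + 120*142) = 3*(172 + 17040) = 3*17212 = 51636)
(275308 + Q(-408))*(J - 473882) = (275308 - 408)*(51636 - 473882) = 274900*(-422246) = -116075425400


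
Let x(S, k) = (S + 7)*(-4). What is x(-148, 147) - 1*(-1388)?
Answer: 1952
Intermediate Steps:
x(S, k) = -28 - 4*S (x(S, k) = (7 + S)*(-4) = -28 - 4*S)
x(-148, 147) - 1*(-1388) = (-28 - 4*(-148)) - 1*(-1388) = (-28 + 592) + 1388 = 564 + 1388 = 1952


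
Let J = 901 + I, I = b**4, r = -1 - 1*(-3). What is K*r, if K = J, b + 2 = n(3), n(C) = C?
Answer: 1804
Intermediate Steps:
r = 2 (r = -1 + 3 = 2)
b = 1 (b = -2 + 3 = 1)
I = 1 (I = 1**4 = 1)
J = 902 (J = 901 + 1 = 902)
K = 902
K*r = 902*2 = 1804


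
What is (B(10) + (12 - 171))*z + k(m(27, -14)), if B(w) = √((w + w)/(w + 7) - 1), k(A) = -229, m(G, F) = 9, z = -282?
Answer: 44609 - 282*√51/17 ≈ 44491.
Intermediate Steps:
B(w) = √(-1 + 2*w/(7 + w)) (B(w) = √((2*w)/(7 + w) - 1) = √(2*w/(7 + w) - 1) = √(-1 + 2*w/(7 + w)))
(B(10) + (12 - 171))*z + k(m(27, -14)) = (√((-7 + 10)/(7 + 10)) + (12 - 171))*(-282) - 229 = (√(3/17) - 159)*(-282) - 229 = (√51/17 - 159)*(-282) - 229 = (-159 + √51/17)*(-282) - 229 = (44838 - 282*√51/17) - 229 = 44609 - 282*√51/17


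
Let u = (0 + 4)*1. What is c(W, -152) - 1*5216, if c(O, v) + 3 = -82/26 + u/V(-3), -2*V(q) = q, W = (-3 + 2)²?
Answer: -203560/39 ≈ -5219.5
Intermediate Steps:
u = 4 (u = 4*1 = 4)
W = 1 (W = (-1)² = 1)
V(q) = -q/2
c(O, v) = -136/39 (c(O, v) = -3 + (-82/26 + 4/((-½*(-3)))) = -3 + (-82*1/26 + 4/(3/2)) = -3 + (-41/13 + 4*(⅔)) = -3 + (-41/13 + 8/3) = -3 - 19/39 = -136/39)
c(W, -152) - 1*5216 = -136/39 - 1*5216 = -136/39 - 5216 = -203560/39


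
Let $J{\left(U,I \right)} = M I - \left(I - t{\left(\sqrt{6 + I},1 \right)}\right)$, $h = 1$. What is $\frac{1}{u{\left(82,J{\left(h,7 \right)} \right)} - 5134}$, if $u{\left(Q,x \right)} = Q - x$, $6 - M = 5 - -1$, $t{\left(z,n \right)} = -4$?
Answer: $- \frac{1}{5041} \approx -0.00019837$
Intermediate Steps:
$M = 0$ ($M = 6 - \left(5 - -1\right) = 6 - \left(5 + 1\right) = 6 - 6 = 0$)
$J{\left(U,I \right)} = -4 - I$ ($J{\left(U,I \right)} = 0 I - \left(4 + I\right) = 0 - \left(4 + I\right) = -4 - I$)
$\frac{1}{u{\left(82,J{\left(h,7 \right)} \right)} - 5134} = \frac{1}{\left(82 - \left(-4 - 7\right)\right) - 5134} = \frac{1}{\left(82 - -11\right) - 5134} = \frac{1}{\left(82 + 11\right) - 5134} = \frac{1}{93 - 5134} = \frac{1}{-5041} = - \frac{1}{5041}$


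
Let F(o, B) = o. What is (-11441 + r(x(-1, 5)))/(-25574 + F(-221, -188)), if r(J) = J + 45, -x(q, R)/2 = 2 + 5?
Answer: 326/737 ≈ 0.44233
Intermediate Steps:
x(q, R) = -14 (x(q, R) = -2*(2 + 5) = -2*7 = -14)
r(J) = 45 + J
(-11441 + r(x(-1, 5)))/(-25574 + F(-221, -188)) = (-11441 + (45 - 14))/(-25574 - 221) = (-11441 + 31)/(-25795) = -11410*(-1/25795) = 326/737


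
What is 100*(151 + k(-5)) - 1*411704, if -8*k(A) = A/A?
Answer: -793233/2 ≈ -3.9662e+5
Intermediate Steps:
k(A) = -⅛ (k(A) = -A/(8*A) = -⅛*1 = -⅛)
100*(151 + k(-5)) - 1*411704 = 100*(151 - ⅛) - 1*411704 = 100*(1207/8) - 411704 = 30175/2 - 411704 = -793233/2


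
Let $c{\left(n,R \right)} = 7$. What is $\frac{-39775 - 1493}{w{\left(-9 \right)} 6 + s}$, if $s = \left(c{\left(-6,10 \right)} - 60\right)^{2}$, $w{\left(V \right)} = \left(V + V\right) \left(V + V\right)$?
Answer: $- \frac{41268}{4753} \approx -8.6825$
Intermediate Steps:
$w{\left(V \right)} = 4 V^{2}$ ($w{\left(V \right)} = 2 V 2 V = 4 V^{2}$)
$s = 2809$ ($s = \left(7 - 60\right)^{2} = \left(-53\right)^{2} = 2809$)
$\frac{-39775 - 1493}{w{\left(-9 \right)} 6 + s} = \frac{-39775 - 1493}{4 \left(-9\right)^{2} \cdot 6 + 2809} = - \frac{41268}{4 \cdot 81 \cdot 6 + 2809} = - \frac{41268}{324 \cdot 6 + 2809} = - \frac{41268}{1944 + 2809} = - \frac{41268}{4753}$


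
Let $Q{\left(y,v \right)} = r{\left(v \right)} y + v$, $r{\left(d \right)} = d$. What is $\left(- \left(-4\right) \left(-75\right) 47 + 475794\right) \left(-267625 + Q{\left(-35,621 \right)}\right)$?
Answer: $-133309063866$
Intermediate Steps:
$Q{\left(y,v \right)} = v + v y$ ($Q{\left(y,v \right)} = v y + v = v + v y$)
$\left(- \left(-4\right) \left(-75\right) 47 + 475794\right) \left(-267625 + Q{\left(-35,621 \right)}\right) = \left(- \left(-4\right) \left(-75\right) 47 + 475794\right) \left(-267625 + 621 \left(1 - 35\right)\right) = \left(- 300 \cdot 47 + 475794\right) \left(-267625 + 621 \left(-34\right)\right) = \left(\left(-1\right) 14100 + 475794\right) \left(-267625 - 21114\right) = \left(-14100 + 475794\right) \left(-288739\right) = 461694 \left(-288739\right) = -133309063866$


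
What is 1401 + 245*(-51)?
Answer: -11094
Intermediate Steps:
1401 + 245*(-51) = 1401 - 12495 = -11094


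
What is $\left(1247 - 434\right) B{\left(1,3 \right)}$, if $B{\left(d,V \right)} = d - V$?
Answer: $-1626$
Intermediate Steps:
$\left(1247 - 434\right) B{\left(1,3 \right)} = \left(1247 - 434\right) \left(1 - 3\right) = 813 \left(1 - 3\right) = 813 \left(-2\right) = -1626$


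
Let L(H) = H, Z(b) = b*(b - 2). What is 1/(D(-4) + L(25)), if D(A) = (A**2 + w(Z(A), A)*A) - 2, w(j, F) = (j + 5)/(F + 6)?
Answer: -1/19 ≈ -0.052632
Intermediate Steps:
Z(b) = b*(-2 + b)
w(j, F) = (5 + j)/(6 + F)
D(A) = -2 + A**2 + A*(5 + A*(-2 + A))/(6 + A) (D(A) = (A**2 + ((5 + A*(-2 + A))/(6 + A))*A) - 2 = (A**2 + A*(5 + A*(-2 + A))/(6 + A)) - 2 = -2 + A**2 + A*(5 + A*(-2 + A))/(6 + A))
1/(D(-4) + L(25)) = 1/((-12 + 2*(-4)**3 + 3*(-4) + 4*(-4)**2)/(6 - 4) + 25) = 1/((-12 + 2*(-64) - 12 + 4*16)/2 + 25) = 1/((-12 - 128 - 12 + 64)/2 + 25) = 1/((1/2)*(-88) + 25) = 1/(-44 + 25) = 1/(-19) = -1/19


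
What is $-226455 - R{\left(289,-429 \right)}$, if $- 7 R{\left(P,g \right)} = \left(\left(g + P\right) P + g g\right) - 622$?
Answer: $- \frac{1442226}{7} \approx -2.0603 \cdot 10^{5}$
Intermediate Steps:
$R{\left(P,g \right)} = \frac{622}{7} - \frac{g^{2}}{7} - \frac{P \left(P + g\right)}{7}$ ($R{\left(P,g \right)} = - \frac{\left(\left(g + P\right) P + g g\right) - 622}{7} = - \frac{\left(\left(P + g\right) P + g^{2}\right) - 622}{7} = - \frac{\left(P \left(P + g\right) + g^{2}\right) - 622}{7} = - \frac{\left(g^{2} + P \left(P + g\right)\right) - 622}{7} = - \frac{-622 + g^{2} + P \left(P + g\right)}{7} = \frac{622}{7} - \frac{g^{2}}{7} - \frac{P \left(P + g\right)}{7}$)
$-226455 - R{\left(289,-429 \right)} = -226455 - \left(\frac{622}{7} - \frac{289^{2}}{7} - \frac{\left(-429\right)^{2}}{7} - \frac{289}{7} \left(-429\right)\right) = -226455 - \left(\frac{622}{7} - \frac{83521}{7} - \frac{184041}{7} + \frac{123981}{7}\right) = -226455 - - \frac{142959}{7} = -226455 + \frac{142959}{7} = - \frac{1442226}{7}$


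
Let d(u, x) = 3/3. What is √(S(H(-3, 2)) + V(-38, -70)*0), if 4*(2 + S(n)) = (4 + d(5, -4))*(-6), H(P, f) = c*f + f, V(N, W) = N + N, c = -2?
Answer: I*√38/2 ≈ 3.0822*I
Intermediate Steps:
V(N, W) = 2*N
d(u, x) = 1 (d(u, x) = 3*(⅓) = 1)
H(P, f) = -f (H(P, f) = -2*f + f = -f)
S(n) = -19/2 (S(n) = -2 + ((4 + 1)*(-6))/4 = -2 + (5*(-6))/4 = -2 + (¼)*(-30) = -2 - 15/2 = -19/2)
√(S(H(-3, 2)) + V(-38, -70)*0) = √(-19/2 + (2*(-38))*0) = √(-19/2 - 76*0) = √(-19/2 + 0) = √(-19/2) = I*√38/2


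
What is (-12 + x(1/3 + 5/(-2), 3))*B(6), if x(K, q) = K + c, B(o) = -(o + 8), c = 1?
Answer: 553/3 ≈ 184.33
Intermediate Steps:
B(o) = -8 - o (B(o) = -(8 + o) = -8 - o)
x(K, q) = 1 + K (x(K, q) = K + 1 = 1 + K)
(-12 + x(1/3 + 5/(-2), 3))*B(6) = (-12 + (1 + (1/3 + 5/(-2))))*(-8 - 1*6) = (-12 + (1 + (1*(1/3) + 5*(-1/2))))*(-8 - 6) = (-12 + (1 + (1/3 - 5/2)))*(-14) = (-12 + (1 - 13/6))*(-14) = (-12 - 7/6)*(-14) = -79/6*(-14) = 553/3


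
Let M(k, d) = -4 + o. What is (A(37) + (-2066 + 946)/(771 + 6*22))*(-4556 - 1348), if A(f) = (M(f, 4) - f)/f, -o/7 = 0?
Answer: 22059312/1591 ≈ 13865.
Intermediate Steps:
o = 0 (o = -7*0 = 0)
M(k, d) = -4 (M(k, d) = -4 + 0 = -4)
A(f) = (-4 - f)/f
(A(37) + (-2066 + 946)/(771 + 6*22))*(-4556 - 1348) = ((-4 - 1*37)/37 + (-2066 + 946)/(771 + 6*22))*(-4556 - 1348) = ((-4 - 37)/37 - 1120/(771 + 132))*(-5904) = ((1/37)*(-41) - 1120/903)*(-5904) = (-41/37 - 1120*1/903)*(-5904) = (-41/37 - 160/129)*(-5904) = -11209/4773*(-5904) = 22059312/1591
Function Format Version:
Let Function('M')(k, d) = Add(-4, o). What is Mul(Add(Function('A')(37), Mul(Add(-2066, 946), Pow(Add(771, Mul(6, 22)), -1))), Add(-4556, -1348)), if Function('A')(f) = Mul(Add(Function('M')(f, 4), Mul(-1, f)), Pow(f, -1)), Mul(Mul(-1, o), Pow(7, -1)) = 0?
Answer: Rational(22059312, 1591) ≈ 13865.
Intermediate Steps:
o = 0 (o = Mul(-7, 0) = 0)
Function('M')(k, d) = -4 (Function('M')(k, d) = Add(-4, 0) = -4)
Function('A')(f) = Mul(Pow(f, -1), Add(-4, Mul(-1, f))) (Function('A')(f) = Mul(Add(-4, Mul(-1, f)), Pow(f, -1)) = Mul(Pow(f, -1), Add(-4, Mul(-1, f))))
Mul(Add(Function('A')(37), Mul(Add(-2066, 946), Pow(Add(771, Mul(6, 22)), -1))), Add(-4556, -1348)) = Mul(Add(Mul(Pow(37, -1), Add(-4, Mul(-1, 37))), Mul(Add(-2066, 946), Pow(Add(771, Mul(6, 22)), -1))), Add(-4556, -1348)) = Mul(Add(Mul(Rational(1, 37), Add(-4, -37)), Mul(-1120, Pow(Add(771, 132), -1))), -5904) = Mul(Add(Mul(Rational(1, 37), -41), Mul(-1120, Pow(903, -1))), -5904) = Mul(Add(Rational(-41, 37), Mul(-1120, Rational(1, 903))), -5904) = Mul(Add(Rational(-41, 37), Rational(-160, 129)), -5904) = Mul(Rational(-11209, 4773), -5904) = Rational(22059312, 1591)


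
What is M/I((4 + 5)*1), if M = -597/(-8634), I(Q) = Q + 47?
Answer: 199/161168 ≈ 0.0012347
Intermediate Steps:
I(Q) = 47 + Q
M = 199/2878 (M = -597*(-1/8634) = 199/2878 ≈ 0.069145)
M/I((4 + 5)*1) = 199/(2878*(47 + (4 + 5)*1)) = 199/(2878*(47 + 9*1)) = 199/(2878*(47 + 9)) = (199/2878)/56 = (199/2878)*(1/56) = 199/161168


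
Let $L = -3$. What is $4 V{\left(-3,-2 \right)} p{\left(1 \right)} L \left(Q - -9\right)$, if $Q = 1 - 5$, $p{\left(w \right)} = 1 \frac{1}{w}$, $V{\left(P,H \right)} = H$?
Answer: $120$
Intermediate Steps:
$p{\left(w \right)} = \frac{1}{w}$
$Q = -4$ ($Q = 1 - 5 = -4$)
$4 V{\left(-3,-2 \right)} p{\left(1 \right)} L \left(Q - -9\right) = \frac{4 \left(-2\right)}{1} \left(-3\right) \left(-4 - -9\right) = \left(-8\right) 1 \left(-3\right) \left(-4 + 9\right) = \left(-8\right) \left(-3\right) 5 = 24 \cdot 5 = 120$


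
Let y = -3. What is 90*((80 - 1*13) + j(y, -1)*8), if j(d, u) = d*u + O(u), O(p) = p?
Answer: 7470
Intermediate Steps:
j(d, u) = u + d*u (j(d, u) = d*u + u = u + d*u)
90*((80 - 1*13) + j(y, -1)*8) = 90*((80 - 1*13) - (1 - 3)*8) = 90*((80 - 13) - 1*(-2)*8) = 90*(67 + 2*8) = 90*(67 + 16) = 90*83 = 7470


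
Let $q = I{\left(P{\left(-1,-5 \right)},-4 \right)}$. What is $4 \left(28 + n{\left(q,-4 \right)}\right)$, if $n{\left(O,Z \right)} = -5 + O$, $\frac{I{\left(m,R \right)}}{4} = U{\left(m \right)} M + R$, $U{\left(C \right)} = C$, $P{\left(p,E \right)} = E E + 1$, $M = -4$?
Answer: $-1636$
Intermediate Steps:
$P{\left(p,E \right)} = 1 + E^{2}$ ($P{\left(p,E \right)} = E^{2} + 1 = 1 + E^{2}$)
$I{\left(m,R \right)} = - 16 m + 4 R$ ($I{\left(m,R \right)} = 4 \left(m \left(-4\right) + R\right) = 4 \left(- 4 m + R\right) = 4 \left(R - 4 m\right) = - 16 m + 4 R$)
$q = -432$ ($q = - 16 \left(1 + \left(-5\right)^{2}\right) + 4 \left(-4\right) = - 16 \left(1 + 25\right) - 16 = \left(-16\right) 26 - 16 = -416 - 16 = -432$)
$4 \left(28 + n{\left(q,-4 \right)}\right) = 4 \left(28 - 437\right) = 4 \left(-409\right) = -1636$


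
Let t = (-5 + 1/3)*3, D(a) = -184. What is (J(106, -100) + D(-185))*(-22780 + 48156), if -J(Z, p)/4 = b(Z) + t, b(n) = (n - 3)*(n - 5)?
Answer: -1059194240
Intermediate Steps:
t = -14 (t = (-5 + 1*(⅓))*3 = (-5 + ⅓)*3 = -14/3*3 = -14)
b(n) = (-5 + n)*(-3 + n) (b(n) = (-3 + n)*(-5 + n) = (-5 + n)*(-3 + n))
J(Z, p) = -4 - 4*Z² + 32*Z (J(Z, p) = -4*((15 + Z² - 8*Z) - 14) = -4*(1 + Z² - 8*Z) = -4 - 4*Z² + 32*Z)
(J(106, -100) + D(-185))*(-22780 + 48156) = ((-4 - 4*106² + 32*106) - 184)*(-22780 + 48156) = ((-4 - 4*11236 + 3392) - 184)*25376 = ((-4 - 44944 + 3392) - 184)*25376 = (-41556 - 184)*25376 = -41740*25376 = -1059194240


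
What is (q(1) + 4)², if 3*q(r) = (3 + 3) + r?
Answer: 361/9 ≈ 40.111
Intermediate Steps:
q(r) = 2 + r/3 (q(r) = ((3 + 3) + r)/3 = (6 + r)/3 = 2 + r/3)
(q(1) + 4)² = ((2 + (⅓)*1) + 4)² = ((2 + ⅓) + 4)² = (7/3 + 4)² = (19/3)² = 361/9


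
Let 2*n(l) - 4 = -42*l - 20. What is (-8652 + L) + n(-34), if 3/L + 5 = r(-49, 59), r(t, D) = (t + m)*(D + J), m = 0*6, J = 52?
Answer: -43258027/5444 ≈ -7946.0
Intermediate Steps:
n(l) = -8 - 21*l (n(l) = 2 + (-42*l - 20)/2 = 2 + (-20 - 42*l)/2 = 2 + (-10 - 21*l) = -8 - 21*l)
m = 0
r(t, D) = t*(52 + D) (r(t, D) = (t + 0)*(D + 52) = t*(52 + D))
L = -3/5444 (L = 3/(-5 - 49*(52 + 59)) = 3/(-5 - 49*111) = 3/(-5 - 5439) = 3/(-5444) = 3*(-1/5444) = -3/5444 ≈ -0.00055107)
(-8652 + L) + n(-34) = (-8652 - 3/5444) + (-8 - 21*(-34)) = -47101491/5444 + (-8 + 714) = -47101491/5444 + 706 = -43258027/5444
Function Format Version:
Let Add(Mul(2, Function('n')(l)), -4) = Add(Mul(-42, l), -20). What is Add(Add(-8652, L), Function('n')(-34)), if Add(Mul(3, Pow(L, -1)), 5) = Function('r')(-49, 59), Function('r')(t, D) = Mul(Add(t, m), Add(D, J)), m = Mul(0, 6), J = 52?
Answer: Rational(-43258027, 5444) ≈ -7946.0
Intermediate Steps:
Function('n')(l) = Add(-8, Mul(-21, l)) (Function('n')(l) = Add(2, Mul(Rational(1, 2), Add(Mul(-42, l), -20))) = Add(2, Mul(Rational(1, 2), Add(-20, Mul(-42, l)))) = Add(2, Add(-10, Mul(-21, l))) = Add(-8, Mul(-21, l)))
m = 0
Function('r')(t, D) = Mul(t, Add(52, D)) (Function('r')(t, D) = Mul(Add(t, 0), Add(D, 52)) = Mul(t, Add(52, D)))
L = Rational(-3, 5444) (L = Mul(3, Pow(Add(-5, Mul(-49, Add(52, 59))), -1)) = Mul(3, Pow(Add(-5, Mul(-49, 111)), -1)) = Mul(3, Pow(Add(-5, -5439), -1)) = Mul(3, Pow(-5444, -1)) = Mul(3, Rational(-1, 5444)) = Rational(-3, 5444) ≈ -0.00055107)
Add(Add(-8652, L), Function('n')(-34)) = Add(Add(-8652, Rational(-3, 5444)), Add(-8, Mul(-21, -34))) = Add(Rational(-47101491, 5444), Add(-8, 714)) = Add(Rational(-47101491, 5444), 706) = Rational(-43258027, 5444)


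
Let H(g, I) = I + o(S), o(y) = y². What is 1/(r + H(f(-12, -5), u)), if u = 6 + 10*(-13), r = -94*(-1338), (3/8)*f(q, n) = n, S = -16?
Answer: 1/125904 ≈ 7.9426e-6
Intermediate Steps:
f(q, n) = 8*n/3
r = 125772
u = -124 (u = 6 - 130 = -124)
H(g, I) = 256 + I (H(g, I) = I + (-16)² = I + 256 = 256 + I)
1/(r + H(f(-12, -5), u)) = 1/(125772 + (256 - 124)) = 1/(125772 + 132) = 1/125904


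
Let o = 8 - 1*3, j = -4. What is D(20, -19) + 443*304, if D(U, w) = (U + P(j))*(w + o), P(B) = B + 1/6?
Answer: 403337/3 ≈ 1.3445e+5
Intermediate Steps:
P(B) = ⅙ + B (P(B) = B + ⅙ = ⅙ + B)
o = 5 (o = 8 - 3 = 5)
D(U, w) = (5 + w)*(-23/6 + U) (D(U, w) = (U + (⅙ - 4))*(w + 5) = (U - 23/6)*(5 + w) = (-23/6 + U)*(5 + w) = (5 + w)*(-23/6 + U))
D(20, -19) + 443*304 = (-115/6 + 5*20 - 23/6*(-19) + 20*(-19)) + 443*304 = (-115/6 + 100 + 437/6 - 380) + 134672 = -679/3 + 134672 = 403337/3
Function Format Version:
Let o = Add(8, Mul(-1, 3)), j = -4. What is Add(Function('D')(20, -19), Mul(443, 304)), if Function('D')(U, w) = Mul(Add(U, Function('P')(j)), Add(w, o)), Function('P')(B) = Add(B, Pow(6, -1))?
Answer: Rational(403337, 3) ≈ 1.3445e+5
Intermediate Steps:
Function('P')(B) = Add(Rational(1, 6), B) (Function('P')(B) = Add(B, Rational(1, 6)) = Add(Rational(1, 6), B))
o = 5 (o = Add(8, -3) = 5)
Function('D')(U, w) = Mul(Add(5, w), Add(Rational(-23, 6), U)) (Function('D')(U, w) = Mul(Add(U, Add(Rational(1, 6), -4)), Add(w, 5)) = Mul(Add(U, Rational(-23, 6)), Add(5, w)) = Mul(Add(Rational(-23, 6), U), Add(5, w)) = Mul(Add(5, w), Add(Rational(-23, 6), U)))
Add(Function('D')(20, -19), Mul(443, 304)) = Add(Add(Rational(-115, 6), Mul(5, 20), Mul(Rational(-23, 6), -19), Mul(20, -19)), Mul(443, 304)) = Add(Add(Rational(-115, 6), 100, Rational(437, 6), -380), 134672) = Add(Rational(-679, 3), 134672) = Rational(403337, 3)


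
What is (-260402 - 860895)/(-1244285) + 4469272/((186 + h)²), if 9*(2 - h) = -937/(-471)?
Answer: 20127521835842233069/157677796016501425 ≈ 127.65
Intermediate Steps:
h = 7541/4239 (h = 2 - (-937)/(9*(-471)) = 2 - (-937)*(-1)/(9*471) = 2 - ⅑*937/471 = 2 - 937/4239 = 7541/4239 ≈ 1.7790)
(-260402 - 860895)/(-1244285) + 4469272/((186 + h)²) = (-260402 - 860895)/(-1244285) + 4469272/((186 + 7541/4239)²) = -1121297*(-1/1244285) + 4469272/((795995/4239)²) = 1121297/1244285 + 4469272/(633608040025/17969121) = 1121297/1244285 + 4469272*(17969121/633608040025) = 1121297/1244285 + 80308889349912/633608040025 = 20127521835842233069/157677796016501425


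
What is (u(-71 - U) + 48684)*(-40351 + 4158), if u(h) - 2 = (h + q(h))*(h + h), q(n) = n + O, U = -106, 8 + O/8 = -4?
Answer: -1696221138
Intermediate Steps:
O = -96 (O = -64 + 8*(-4) = -64 - 32 = -96)
q(n) = -96 + n (q(n) = n - 96 = -96 + n)
u(h) = 2 + 2*h*(-96 + 2*h) (u(h) = 2 + (h + (-96 + h))*(h + h) = 2 + (-96 + 2*h)*(2*h) = 2 + 2*h*(-96 + 2*h))
(u(-71 - U) + 48684)*(-40351 + 4158) = ((2 - 192*(-71 - 1*(-106)) + 4*(-71 - 1*(-106))²) + 48684)*(-40351 + 4158) = ((2 - 192*(-71 + 106) + 4*(-71 + 106)²) + 48684)*(-36193) = ((2 - 192*35 + 4*35²) + 48684)*(-36193) = ((2 - 6720 + 4*1225) + 48684)*(-36193) = ((2 - 6720 + 4900) + 48684)*(-36193) = (-1818 + 48684)*(-36193) = 46866*(-36193) = -1696221138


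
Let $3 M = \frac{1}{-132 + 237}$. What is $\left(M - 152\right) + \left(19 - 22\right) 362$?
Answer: $- \frac{389969}{315} \approx -1238.0$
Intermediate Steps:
$M = \frac{1}{315}$ ($M = \frac{1}{3 \left(-132 + 237\right)} = \frac{1}{3 \cdot 105} = \frac{1}{3} \cdot \frac{1}{105} = \frac{1}{315} \approx 0.0031746$)
$\left(M - 152\right) + \left(19 - 22\right) 362 = \left(\frac{1}{315} - 152\right) + \left(19 - 22\right) 362 = - \frac{47879}{315} - 1086 = - \frac{389969}{315}$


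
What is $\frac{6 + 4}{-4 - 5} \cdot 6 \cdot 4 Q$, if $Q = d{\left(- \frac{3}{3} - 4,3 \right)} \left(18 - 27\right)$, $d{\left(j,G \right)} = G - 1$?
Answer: $480$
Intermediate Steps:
$d{\left(j,G \right)} = -1 + G$ ($d{\left(j,G \right)} = G - 1 = -1 + G$)
$Q = -18$ ($Q = \left(-1 + 3\right) \left(18 - 27\right) = 2 \left(-9\right) = -18$)
$\frac{6 + 4}{-4 - 5} \cdot 6 \cdot 4 Q = \frac{6 + 4}{-4 - 5} \cdot 6 \cdot 4 \left(-18\right) = \frac{10}{-9} \cdot 6 \cdot 4 \left(-18\right) = 10 \left(- \frac{1}{9}\right) 6 \cdot 4 \left(-18\right) = \left(- \frac{10}{9}\right) 6 \cdot 4 \left(-18\right) = \left(- \frac{20}{3}\right) 4 \left(-18\right) = \left(- \frac{80}{3}\right) \left(-18\right) = 480$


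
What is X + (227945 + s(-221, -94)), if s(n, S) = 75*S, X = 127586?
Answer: 348481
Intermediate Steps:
X + (227945 + s(-221, -94)) = 127586 + (227945 + 75*(-94)) = 127586 + (227945 - 7050) = 127586 + 220895 = 348481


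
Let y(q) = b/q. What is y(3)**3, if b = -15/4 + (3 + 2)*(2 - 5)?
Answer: -15625/64 ≈ -244.14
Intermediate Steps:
b = -75/4 (b = -15/4 + 5*(-3) = -5*3/4 - 15 = -15/4 - 15 = -75/4 ≈ -18.750)
y(q) = -75/(4*q)
y(3)**3 = (-75/4/3)**3 = (-75/4*1/3)**3 = (-25/4)**3 = -15625/64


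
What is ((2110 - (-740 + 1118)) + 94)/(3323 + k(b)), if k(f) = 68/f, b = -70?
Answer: 63910/116271 ≈ 0.54966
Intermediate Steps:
((2110 - (-740 + 1118)) + 94)/(3323 + k(b)) = ((2110 - (-740 + 1118)) + 94)/(3323 + 68/(-70)) = ((2110 - 1*378) + 94)/(3323 + 68*(-1/70)) = ((2110 - 378) + 94)/(3323 - 34/35) = (1732 + 94)/(116271/35) = 1826*(35/116271) = 63910/116271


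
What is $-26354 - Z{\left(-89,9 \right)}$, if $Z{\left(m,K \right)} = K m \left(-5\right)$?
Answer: $-30359$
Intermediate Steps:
$Z{\left(m,K \right)} = - 5 K m$
$-26354 - Z{\left(-89,9 \right)} = -26354 - \left(-5\right) 9 \left(-89\right) = -26354 - 4005 = -30359$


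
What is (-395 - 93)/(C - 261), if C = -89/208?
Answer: 101504/54377 ≈ 1.8667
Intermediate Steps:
C = -89/208 (C = -89*1/208 = -89/208 ≈ -0.42788)
(-395 - 93)/(C - 261) = (-395 - 93)/(-89/208 - 261) = -488/(-54377/208) = -488*(-208/54377) = 101504/54377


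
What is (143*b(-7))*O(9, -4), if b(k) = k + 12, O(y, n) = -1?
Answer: -715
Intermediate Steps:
b(k) = 12 + k
(143*b(-7))*O(9, -4) = (143*(12 - 7))*(-1) = (143*5)*(-1) = 715*(-1) = -715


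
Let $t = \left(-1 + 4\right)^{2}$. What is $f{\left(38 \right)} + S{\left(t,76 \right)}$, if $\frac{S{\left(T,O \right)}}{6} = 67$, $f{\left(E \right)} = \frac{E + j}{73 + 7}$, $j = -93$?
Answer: $\frac{6421}{16} \approx 401.31$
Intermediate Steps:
$t = 9$ ($t = 3^{2} = 9$)
$f{\left(E \right)} = - \frac{93}{80} + \frac{E}{80}$ ($f{\left(E \right)} = \frac{E - 93}{73 + 7} = \frac{-93 + E}{80} = \left(-93 + E\right) \frac{1}{80} = - \frac{93}{80} + \frac{E}{80}$)
$S{\left(T,O \right)} = 402$ ($S{\left(T,O \right)} = 6 \cdot 67 = 402$)
$f{\left(38 \right)} + S{\left(t,76 \right)} = \left(- \frac{93}{80} + \frac{1}{80} \cdot 38\right) + 402 = \left(- \frac{93}{80} + \frac{19}{40}\right) + 402 = - \frac{11}{16} + 402 = \frac{6421}{16}$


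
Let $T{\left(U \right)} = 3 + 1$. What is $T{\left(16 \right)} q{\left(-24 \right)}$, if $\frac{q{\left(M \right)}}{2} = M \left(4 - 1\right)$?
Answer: $-576$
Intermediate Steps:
$T{\left(U \right)} = 4$
$q{\left(M \right)} = 6 M$ ($q{\left(M \right)} = 2 M \left(4 - 1\right) = 2 M 3 = 2 \cdot 3 M = 6 M$)
$T{\left(16 \right)} q{\left(-24 \right)} = 4 \cdot 6 \left(-24\right) = 4 \left(-144\right) = -576$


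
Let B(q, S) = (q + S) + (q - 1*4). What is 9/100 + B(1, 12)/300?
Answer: 37/300 ≈ 0.12333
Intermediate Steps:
B(q, S) = -4 + S + 2*q (B(q, S) = (S + q) + (q - 4) = (S + q) + (-4 + q) = -4 + S + 2*q)
9/100 + B(1, 12)/300 = 9/100 + (-4 + 12 + 2*1)/300 = 9*(1/100) + (-4 + 12 + 2)*(1/300) = 9/100 + 10*(1/300) = 9/100 + 1/30 = 37/300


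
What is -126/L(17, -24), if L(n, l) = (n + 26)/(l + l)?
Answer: 6048/43 ≈ 140.65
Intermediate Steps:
L(n, l) = (26 + n)/(2*l) (L(n, l) = (26 + n)/((2*l)) = (26 + n)*(1/(2*l)) = (26 + n)/(2*l))
-126/L(17, -24) = -126*(-48/(26 + 17)) = -126/((½)*(-1/24)*43) = -126/(-43/48) = -126*(-48/43) = 6048/43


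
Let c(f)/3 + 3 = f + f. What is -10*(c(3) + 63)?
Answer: -720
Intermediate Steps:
c(f) = -9 + 6*f (c(f) = -9 + 3*(f + f) = -9 + 3*(2*f) = -9 + 6*f)
-10*(c(3) + 63) = -10*((-9 + 6*3) + 63) = -10*((-9 + 18) + 63) = -10*(9 + 63) = -10*72 = -720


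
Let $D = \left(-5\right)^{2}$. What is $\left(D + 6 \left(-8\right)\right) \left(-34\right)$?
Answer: $782$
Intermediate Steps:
$D = 25$
$\left(D + 6 \left(-8\right)\right) \left(-34\right) = \left(25 + 6 \left(-8\right)\right) \left(-34\right) = \left(25 - 48\right) \left(-34\right) = \left(-23\right) \left(-34\right) = 782$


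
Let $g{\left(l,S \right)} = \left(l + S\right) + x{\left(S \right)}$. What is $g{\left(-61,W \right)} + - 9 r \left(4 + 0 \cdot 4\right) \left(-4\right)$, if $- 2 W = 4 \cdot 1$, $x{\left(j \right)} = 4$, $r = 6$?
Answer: $805$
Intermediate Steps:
$W = -2$ ($W = - \frac{4 \cdot 1}{2} = \left(- \frac{1}{2}\right) 4 = -2$)
$g{\left(l,S \right)} = 4 + S + l$ ($g{\left(l,S \right)} = \left(l + S\right) + 4 = \left(S + l\right) + 4 = 4 + S + l$)
$g{\left(-61,W \right)} + - 9 r \left(4 + 0 \cdot 4\right) \left(-4\right) = \left(4 - 2 - 61\right) + \left(-9\right) 6 \left(4 + 0 \cdot 4\right) \left(-4\right) = -59 - 54 \left(4 + 0\right) \left(-4\right) = -59 - 54 \cdot 4 \left(-4\right) = -59 - -864 = -59 + 864 = 805$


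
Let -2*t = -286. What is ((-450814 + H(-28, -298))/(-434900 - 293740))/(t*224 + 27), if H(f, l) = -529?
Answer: 451343/23359469760 ≈ 1.9322e-5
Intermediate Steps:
t = 143 (t = -1/2*(-286) = 143)
((-450814 + H(-28, -298))/(-434900 - 293740))/(t*224 + 27) = ((-450814 - 529)/(-434900 - 293740))/(143*224 + 27) = (-451343/(-728640))/(32032 + 27) = -451343*(-1/728640)/32059 = (451343/728640)*(1/32059) = 451343/23359469760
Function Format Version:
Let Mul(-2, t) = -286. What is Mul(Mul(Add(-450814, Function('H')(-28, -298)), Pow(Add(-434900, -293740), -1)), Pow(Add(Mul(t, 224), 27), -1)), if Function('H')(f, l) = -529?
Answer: Rational(451343, 23359469760) ≈ 1.9322e-5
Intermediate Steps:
t = 143 (t = Mul(Rational(-1, 2), -286) = 143)
Mul(Mul(Add(-450814, Function('H')(-28, -298)), Pow(Add(-434900, -293740), -1)), Pow(Add(Mul(t, 224), 27), -1)) = Mul(Mul(Add(-450814, -529), Pow(Add(-434900, -293740), -1)), Pow(Add(Mul(143, 224), 27), -1)) = Mul(Mul(-451343, Pow(-728640, -1)), Pow(Add(32032, 27), -1)) = Mul(Mul(-451343, Rational(-1, 728640)), Pow(32059, -1)) = Mul(Rational(451343, 728640), Rational(1, 32059)) = Rational(451343, 23359469760)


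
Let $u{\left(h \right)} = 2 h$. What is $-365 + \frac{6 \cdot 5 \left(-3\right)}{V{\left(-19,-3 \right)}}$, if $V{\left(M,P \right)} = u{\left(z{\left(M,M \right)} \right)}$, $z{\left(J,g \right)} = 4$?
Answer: $- \frac{1505}{4} \approx -376.25$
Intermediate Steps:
$V{\left(M,P \right)} = 8$ ($V{\left(M,P \right)} = 2 \cdot 4 = 8$)
$-365 + \frac{6 \cdot 5 \left(-3\right)}{V{\left(-19,-3 \right)}} = -365 + \frac{6 \cdot 5 \left(-3\right)}{8} = -365 + 30 \left(-3\right) \frac{1}{8} = -365 - \frac{45}{4} = - \frac{1505}{4}$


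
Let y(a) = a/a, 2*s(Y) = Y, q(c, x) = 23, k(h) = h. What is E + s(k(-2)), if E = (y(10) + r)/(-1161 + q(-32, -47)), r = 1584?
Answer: -2723/1138 ≈ -2.3928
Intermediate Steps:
s(Y) = Y/2
y(a) = 1
E = -1585/1138 (E = (1 + 1584)/(-1161 + 23) = 1585/(-1138) = 1585*(-1/1138) = -1585/1138 ≈ -1.3928)
E + s(k(-2)) = -1585/1138 + (½)*(-2) = -1585/1138 - 1 = -2723/1138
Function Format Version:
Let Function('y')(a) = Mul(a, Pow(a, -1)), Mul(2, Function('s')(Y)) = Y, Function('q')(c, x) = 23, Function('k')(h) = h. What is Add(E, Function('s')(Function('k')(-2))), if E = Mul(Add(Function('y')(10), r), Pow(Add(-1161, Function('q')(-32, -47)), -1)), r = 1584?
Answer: Rational(-2723, 1138) ≈ -2.3928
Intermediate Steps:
Function('s')(Y) = Mul(Rational(1, 2), Y)
Function('y')(a) = 1
E = Rational(-1585, 1138) (E = Mul(Add(1, 1584), Pow(Add(-1161, 23), -1)) = Mul(1585, Pow(-1138, -1)) = Mul(1585, Rational(-1, 1138)) = Rational(-1585, 1138) ≈ -1.3928)
Add(E, Function('s')(Function('k')(-2))) = Add(Rational(-1585, 1138), Mul(Rational(1, 2), -2)) = Add(Rational(-1585, 1138), -1) = Rational(-2723, 1138)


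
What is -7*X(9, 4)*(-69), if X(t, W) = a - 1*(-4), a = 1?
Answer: 2415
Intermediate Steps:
X(t, W) = 5 (X(t, W) = 1 - 1*(-4) = 1 + 4 = 5)
-7*X(9, 4)*(-69) = -7*5*(-69) = -35*(-69) = 2415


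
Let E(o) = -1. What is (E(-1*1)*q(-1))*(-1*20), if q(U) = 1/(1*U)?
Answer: -20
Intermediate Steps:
q(U) = 1/U
(E(-1*1)*q(-1))*(-1*20) = (-1/(-1))*(-1*20) = -1*(-1)*(-20) = 1*(-20) = -20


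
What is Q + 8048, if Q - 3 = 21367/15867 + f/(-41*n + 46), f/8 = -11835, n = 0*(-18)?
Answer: 2187487652/364941 ≈ 5994.1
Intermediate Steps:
n = 0
f = -94680 (f = 8*(-11835) = -94680)
Q = -749557516/364941 (Q = 3 + (21367/15867 - 94680/(-41*0 + 46)) = 3 + (21367*(1/15867) - 94680/(0 + 46)) = 3 + (21367/15867 - 94680/46) = 3 + (21367/15867 - 94680*1/46) = 3 + (21367/15867 - 47340/23) = 3 - 750652339/364941 = -749557516/364941 ≈ -2053.9)
Q + 8048 = -749557516/364941 + 8048 = 2187487652/364941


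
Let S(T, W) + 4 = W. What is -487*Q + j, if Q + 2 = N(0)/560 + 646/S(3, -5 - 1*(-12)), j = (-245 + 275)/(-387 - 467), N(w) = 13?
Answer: -10648150973/102480 ≈ -1.0390e+5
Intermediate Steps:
S(T, W) = -4 + W
j = -15/427 (j = 30/(-854) = 30*(-1/854) = -15/427 ≈ -0.035129)
Q = 358439/1680 (Q = -2 + (13/560 + 646/(-4 + (-5 - 1*(-12)))) = -2 + (13*(1/560) + 646/(-4 + (-5 + 12))) = -2 + (13/560 + 646/(-4 + 7)) = -2 + (13/560 + 646/3) = -2 + 361799/1680 = 358439/1680 ≈ 213.36)
-487*Q + j = -487*358439/1680 - 15/427 = -174559793/1680 - 15/427 = -10648150973/102480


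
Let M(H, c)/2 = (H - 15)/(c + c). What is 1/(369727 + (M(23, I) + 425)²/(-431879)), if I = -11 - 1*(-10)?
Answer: 431879/159677153144 ≈ 2.7047e-6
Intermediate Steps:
I = -1 (I = -11 + 10 = -1)
M(H, c) = (-15 + H)/c (M(H, c) = 2*((H - 15)/(c + c)) = 2*((-15 + H)/((2*c))) = 2*((-15 + H)*(1/(2*c))) = 2*((-15 + H)/(2*c)) = (-15 + H)/c)
1/(369727 + (M(23, I) + 425)²/(-431879)) = 1/(369727 + ((-15 + 23)/(-1) + 425)²/(-431879)) = 1/(369727 + (-1*8 + 425)²*(-1/431879)) = 1/(369727 + (-8 + 425)²*(-1/431879)) = 1/(369727 + 417²*(-1/431879)) = 1/(369727 + 173889*(-1/431879)) = 1/(369727 - 173889/431879) = 1/(159677153144/431879) = 431879/159677153144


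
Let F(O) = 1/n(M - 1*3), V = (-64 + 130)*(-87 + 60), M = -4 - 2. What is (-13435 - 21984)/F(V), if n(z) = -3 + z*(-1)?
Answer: -212514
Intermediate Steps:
M = -6
V = -1782 (V = 66*(-27) = -1782)
n(z) = -3 - z
F(O) = 1/6 (F(O) = 1/(-3 - (-6 - 1*3)) = 1/(-3 - (-6 - 3)) = 1/(-3 - 1*(-9)) = 1/(-3 + 9) = 1/6)
(-13435 - 21984)/F(V) = (-13435 - 21984)/(1/6) = -35419*6 = -212514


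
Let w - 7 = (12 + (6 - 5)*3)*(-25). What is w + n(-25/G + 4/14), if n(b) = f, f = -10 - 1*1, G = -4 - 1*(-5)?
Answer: -379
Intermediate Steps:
G = 1 (G = -4 + 5 = 1)
f = -11 (f = -10 - 1 = -11)
n(b) = -11
w = -368 (w = 7 + (12 + (6 - 5)*3)*(-25) = 7 + (12 + 1*3)*(-25) = 7 + (12 + 3)*(-25) = 7 + 15*(-25) = 7 - 375 = -368)
w + n(-25/G + 4/14) = -368 - 11 = -379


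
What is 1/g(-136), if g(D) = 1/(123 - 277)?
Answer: -154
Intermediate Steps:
g(D) = -1/154 (g(D) = 1/(-154) = -1/154)
1/g(-136) = 1/(-1/154) = -154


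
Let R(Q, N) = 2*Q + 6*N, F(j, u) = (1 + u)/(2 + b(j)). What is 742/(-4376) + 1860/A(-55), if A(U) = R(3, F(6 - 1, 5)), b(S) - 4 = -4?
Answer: 169199/2188 ≈ 77.330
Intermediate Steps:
b(S) = 0 (b(S) = 4 - 4 = 0)
F(j, u) = 1/2 + u/2 (F(j, u) = (1 + u)/(2 + 0) = (1 + u)/2 = (1 + u)*(1/2) = 1/2 + u/2)
A(U) = 24 (A(U) = 2*3 + 6*(1/2 + (1/2)*5) = 6 + 6*(1/2 + 5/2) = 6 + 6*3 = 6 + 18 = 24)
742/(-4376) + 1860/A(-55) = 742/(-4376) + 1860/24 = 742*(-1/4376) + 1860*(1/24) = -371/2188 + 155/2 = 169199/2188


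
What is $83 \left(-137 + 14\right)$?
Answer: $-10209$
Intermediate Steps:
$83 \left(-137 + 14\right) = 83 \left(-123\right) = -10209$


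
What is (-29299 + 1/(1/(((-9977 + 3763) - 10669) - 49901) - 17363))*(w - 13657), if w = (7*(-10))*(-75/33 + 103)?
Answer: 234511954711188049/386523531 ≈ 6.0672e+8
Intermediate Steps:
w = -77560/11 (w = -70*(-75*1/33 + 103) = -70*(-25/11 + 103) = -70*1108/11 = -77560/11 ≈ -7050.9)
(-29299 + 1/(1/(((-9977 + 3763) - 10669) - 49901) - 17363))*(w - 13657) = (-29299 + 1/(1/(((-9977 + 3763) - 10669) - 49901) - 17363))*(-77560/11 - 13657) = (-29299 + 1/(1/((-6214 - 10669) - 49901) - 17363))*(-227787/11) = (-29299 + 1/(1/(-16883 - 49901) - 17363))*(-227787/11) = (-29299 + 1/(1/(-66784) - 17363))*(-227787/11) = (-29299 + 1/(-1/66784 - 17363))*(-227787/11) = (-29299 + 1/(-1159570593/66784))*(-227787/11) = (-29299 - 66784/1159570593)*(-227787/11) = -33974258871091/1159570593*(-227787/11) = 234511954711188049/386523531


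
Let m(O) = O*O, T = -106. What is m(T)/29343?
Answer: 11236/29343 ≈ 0.38292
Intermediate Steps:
m(O) = O²
m(T)/29343 = (-106)²/29343 = 11236*(1/29343) = 11236/29343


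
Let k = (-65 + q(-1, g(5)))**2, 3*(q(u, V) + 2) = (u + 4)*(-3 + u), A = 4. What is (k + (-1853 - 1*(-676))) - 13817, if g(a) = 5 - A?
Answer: -9953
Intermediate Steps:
g(a) = 1 (g(a) = 5 - 1*4 = 5 - 4 = 1)
q(u, V) = -2 + (-3 + u)*(4 + u)/3 (q(u, V) = -2 + ((u + 4)*(-3 + u))/3 = -2 + ((4 + u)*(-3 + u))/3 = -2 + ((-3 + u)*(4 + u))/3 = -2 + (-3 + u)*(4 + u)/3)
k = 5041 (k = (-65 + (-6 + (1/3)*(-1) + (1/3)*(-1)**2))**2 = (-65 + (-6 - 1/3 + (1/3)*1))**2 = (-65 + (-6 - 1/3 + 1/3))**2 = (-65 - 6)**2 = (-71)**2 = 5041)
(k + (-1853 - 1*(-676))) - 13817 = (5041 + (-1853 - 1*(-676))) - 13817 = (5041 + (-1853 + 676)) - 13817 = (5041 - 1177) - 13817 = 3864 - 13817 = -9953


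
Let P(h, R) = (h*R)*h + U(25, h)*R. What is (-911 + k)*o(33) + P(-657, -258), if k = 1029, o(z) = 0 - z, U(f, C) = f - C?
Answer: -111545292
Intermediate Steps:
o(z) = -z
P(h, R) = R*h² + R*(25 - h) (P(h, R) = (h*R)*h + (25 - h)*R = (R*h)*h + R*(25 - h) = R*h² + R*(25 - h))
(-911 + k)*o(33) + P(-657, -258) = (-911 + 1029)*(-1*33) - 258*(25 + (-657)² - 1*(-657)) = 118*(-33) - 258*(25 + 431649 + 657) = -3894 - 258*432331 = -3894 - 111541398 = -111545292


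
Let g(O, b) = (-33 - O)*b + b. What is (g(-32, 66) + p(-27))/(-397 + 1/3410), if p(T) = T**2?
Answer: -2485890/1353769 ≈ -1.8363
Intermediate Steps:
g(O, b) = b + b*(-33 - O) (g(O, b) = b*(-33 - O) + b = b + b*(-33 - O))
(g(-32, 66) + p(-27))/(-397 + 1/3410) = (-1*66*(32 - 32) + (-27)**2)/(-397 + 1/3410) = (-1*66*0 + 729)/(-397 + 1/3410) = (0 + 729)/(-1353769/3410) = 729*(-3410/1353769) = -2485890/1353769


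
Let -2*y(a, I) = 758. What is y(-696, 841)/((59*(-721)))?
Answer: 379/42539 ≈ 0.0089095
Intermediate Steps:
y(a, I) = -379 (y(a, I) = -1/2*758 = -379)
y(-696, 841)/((59*(-721))) = -379/(59*(-721)) = -379/(-42539) = -379*(-1/42539) = 379/42539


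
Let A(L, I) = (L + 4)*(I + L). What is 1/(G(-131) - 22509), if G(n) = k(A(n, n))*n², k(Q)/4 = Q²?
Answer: 1/75999827590435 ≈ 1.3158e-14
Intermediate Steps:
A(L, I) = (4 + L)*(I + L)
k(Q) = 4*Q²
G(n) = 4*n²*(2*n² + 8*n)² (G(n) = (4*(n² + 4*n + 4*n + n*n)²)*n² = (4*(n² + 4*n + 4*n + n²)²)*n² = (4*(2*n² + 8*n)²)*n² = 4*n²*(2*n² + 8*n)²)
1/(G(-131) - 22509) = 1/(16*(-131)⁴*(4 - 131)² - 22509) = 1/(16*294499921*(-127)² - 22509) = 1/(16*294499921*16129 - 22509) = 1/(75999827612944 - 22509) = 1/75999827590435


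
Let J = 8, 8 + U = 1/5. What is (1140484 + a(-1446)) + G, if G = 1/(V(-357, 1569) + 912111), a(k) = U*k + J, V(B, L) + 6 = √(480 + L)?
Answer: 1596998416263371343/1386559214960 - √2049/831935528976 ≈ 1.1518e+6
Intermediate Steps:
U = -39/5 (U = -8 + 1/5 = -8 + ⅕ = -39/5 ≈ -7.8000)
V(B, L) = -6 + √(480 + L)
a(k) = 8 - 39*k/5 (a(k) = -39*k/5 + 8 = 8 - 39*k/5)
G = 1/(912105 + √2049) (G = 1/((-6 + √(480 + 1569)) + 912111) = 1/((-6 + √2049) + 912111) = 1/(912105 + √2049) ≈ 1.0963e-6)
(1140484 + a(-1446)) + G = (1140484 + (8 - 39/5*(-1446))) + (304035/277311842992 - √2049/831935528976) = (1140484 + (8 + 56394/5)) + (304035/277311842992 - √2049/831935528976) = (1140484 + 56434/5) + (304035/277311842992 - √2049/831935528976) = 5758854/5 + (304035/277311842992 - √2049/831935528976) = 1596998416263371343/1386559214960 - √2049/831935528976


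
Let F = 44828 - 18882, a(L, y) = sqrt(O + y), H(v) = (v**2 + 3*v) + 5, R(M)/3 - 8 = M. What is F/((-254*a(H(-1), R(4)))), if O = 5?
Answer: -12973*sqrt(41)/5207 ≈ -15.953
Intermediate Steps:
R(M) = 24 + 3*M
H(v) = 5 + v**2 + 3*v
a(L, y) = sqrt(5 + y)
F = 25946
F/((-254*a(H(-1), R(4)))) = 25946/((-254*sqrt(5 + (24 + 3*4)))) = 25946/((-254*sqrt(5 + (24 + 12)))) = 25946/((-254*sqrt(5 + 36))) = 25946/((-254*sqrt(41))) = 25946*(-sqrt(41)/10414) = -12973*sqrt(41)/5207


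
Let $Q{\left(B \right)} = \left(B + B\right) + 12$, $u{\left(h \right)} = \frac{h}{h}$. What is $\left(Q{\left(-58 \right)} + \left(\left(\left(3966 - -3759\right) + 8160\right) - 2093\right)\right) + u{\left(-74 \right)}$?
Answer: $13689$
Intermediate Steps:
$u{\left(h \right)} = 1$
$Q{\left(B \right)} = 12 + 2 B$ ($Q{\left(B \right)} = 2 B + 12 = 12 + 2 B$)
$\left(Q{\left(-58 \right)} + \left(\left(\left(3966 - -3759\right) + 8160\right) - 2093\right)\right) + u{\left(-74 \right)} = \left(\left(12 + 2 \left(-58\right)\right) + \left(\left(\left(3966 - -3759\right) + 8160\right) - 2093\right)\right) + 1 = \left(\left(12 - 116\right) + \left(\left(\left(3966 + 3759\right) + 8160\right) - 2093\right)\right) + 1 = \left(-104 + \left(\left(7725 + 8160\right) - 2093\right)\right) + 1 = \left(-104 + \left(15885 - 2093\right)\right) + 1 = \left(-104 + 13792\right) + 1 = 13688 + 1 = 13689$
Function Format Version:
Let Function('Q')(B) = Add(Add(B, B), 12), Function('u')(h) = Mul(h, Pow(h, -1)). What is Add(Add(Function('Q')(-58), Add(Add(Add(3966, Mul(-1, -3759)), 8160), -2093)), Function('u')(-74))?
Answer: 13689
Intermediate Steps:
Function('u')(h) = 1
Function('Q')(B) = Add(12, Mul(2, B)) (Function('Q')(B) = Add(Mul(2, B), 12) = Add(12, Mul(2, B)))
Add(Add(Function('Q')(-58), Add(Add(Add(3966, Mul(-1, -3759)), 8160), -2093)), Function('u')(-74)) = Add(Add(Add(12, Mul(2, -58)), Add(Add(Add(3966, Mul(-1, -3759)), 8160), -2093)), 1) = Add(Add(Add(12, -116), Add(Add(Add(3966, 3759), 8160), -2093)), 1) = Add(Add(-104, Add(Add(7725, 8160), -2093)), 1) = Add(Add(-104, Add(15885, -2093)), 1) = Add(Add(-104, 13792), 1) = Add(13688, 1) = 13689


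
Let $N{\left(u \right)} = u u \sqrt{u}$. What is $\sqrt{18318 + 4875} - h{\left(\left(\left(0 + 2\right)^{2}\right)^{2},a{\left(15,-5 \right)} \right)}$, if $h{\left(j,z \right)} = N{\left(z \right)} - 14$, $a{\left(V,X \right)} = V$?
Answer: $14 - 225 \sqrt{15} + 3 \sqrt{2577} \approx -705.13$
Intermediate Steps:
$N{\left(u \right)} = u^{\frac{5}{2}}$ ($N{\left(u \right)} = u^{2} \sqrt{u} = u^{\frac{5}{2}}$)
$h{\left(j,z \right)} = -14 + z^{\frac{5}{2}}$ ($h{\left(j,z \right)} = z^{\frac{5}{2}} - 14 = -14 + z^{\frac{5}{2}}$)
$\sqrt{18318 + 4875} - h{\left(\left(\left(0 + 2\right)^{2}\right)^{2},a{\left(15,-5 \right)} \right)} = \sqrt{18318 + 4875} - \left(-14 + 15^{\frac{5}{2}}\right) = \sqrt{23193} - \left(-14 + 225 \sqrt{15}\right) = 3 \sqrt{2577} + \left(14 - 225 \sqrt{15}\right) = 14 - 225 \sqrt{15} + 3 \sqrt{2577}$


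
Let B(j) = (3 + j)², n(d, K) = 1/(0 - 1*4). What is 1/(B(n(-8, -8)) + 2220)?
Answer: 16/35641 ≈ 0.00044892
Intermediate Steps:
n(d, K) = -¼ (n(d, K) = 1/(0 - 4) = 1/(-4) = -¼)
1/(B(n(-8, -8)) + 2220) = 1/((3 - ¼)² + 2220) = 1/((11/4)² + 2220) = 1/(121/16 + 2220) = 1/(35641/16) = 16/35641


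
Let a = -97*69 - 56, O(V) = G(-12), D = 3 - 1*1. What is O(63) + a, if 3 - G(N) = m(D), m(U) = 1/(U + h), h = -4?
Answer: -13491/2 ≈ -6745.5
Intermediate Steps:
D = 2 (D = 3 - 1 = 2)
m(U) = 1/(-4 + U) (m(U) = 1/(U - 4) = 1/(-4 + U))
G(N) = 7/2 (G(N) = 3 - 1/(-4 + 2) = 3 - 1/(-2) = 3 - 1*(-½) = 3 + ½ = 7/2)
O(V) = 7/2
a = -6749 (a = -6693 - 56 = -6749)
O(63) + a = 7/2 - 6749 = -13491/2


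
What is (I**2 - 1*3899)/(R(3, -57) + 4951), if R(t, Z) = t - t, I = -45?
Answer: -1874/4951 ≈ -0.37851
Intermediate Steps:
R(t, Z) = 0
(I**2 - 1*3899)/(R(3, -57) + 4951) = ((-45)**2 - 1*3899)/(0 + 4951) = (2025 - 3899)/4951 = -1874*1/4951 = -1874/4951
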